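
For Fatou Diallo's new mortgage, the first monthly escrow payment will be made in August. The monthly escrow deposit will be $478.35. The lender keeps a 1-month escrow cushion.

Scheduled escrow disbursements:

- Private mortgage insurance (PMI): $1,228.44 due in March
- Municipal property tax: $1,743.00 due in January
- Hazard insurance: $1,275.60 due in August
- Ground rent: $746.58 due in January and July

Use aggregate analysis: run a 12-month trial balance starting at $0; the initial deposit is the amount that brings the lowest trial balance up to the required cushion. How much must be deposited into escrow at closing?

$1,645.17

Cushion = 1 × $478.35 = $478.35
Trial balance (start $0, +$478.35 each month, − disbursements):
  Aug: +$478.35 − $1,275.60 → -$797.25
  Sep: +$478.35 → -$318.90
  Oct: +$478.35 → $159.45
  Nov: +$478.35 → $637.80
  Dec: +$478.35 → $1,116.15
  Jan: +$478.35 − $2,489.58 → -$895.08
  Feb: +$478.35 → -$416.73
  Mar: +$478.35 − $1,228.44 → -$1,166.82
  Apr: +$478.35 → -$688.47
  May: +$478.35 → -$210.12
  Jun: +$478.35 → $268.23
  Jul: +$478.35 − $746.58 → $0.00
Lowest trial balance = -$1,166.82 (Mar)
Initial deposit = cushion − low point = $478.35 − (-$1,166.82) = $1,645.17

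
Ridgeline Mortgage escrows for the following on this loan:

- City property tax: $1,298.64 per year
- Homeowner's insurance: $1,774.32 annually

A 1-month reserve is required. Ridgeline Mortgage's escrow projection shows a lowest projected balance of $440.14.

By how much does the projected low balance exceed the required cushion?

City property tax: $1,298.64/yr
Homeowner's insurance: $1,774.32/yr
Annual escrow total = $3,072.96
Base monthly escrow = $3,072.96 ÷ 12 = $256.08
Required reserve = 1 × $256.08 = $256.08
Surplus = $440.14 − $256.08 = $184.06

$184.06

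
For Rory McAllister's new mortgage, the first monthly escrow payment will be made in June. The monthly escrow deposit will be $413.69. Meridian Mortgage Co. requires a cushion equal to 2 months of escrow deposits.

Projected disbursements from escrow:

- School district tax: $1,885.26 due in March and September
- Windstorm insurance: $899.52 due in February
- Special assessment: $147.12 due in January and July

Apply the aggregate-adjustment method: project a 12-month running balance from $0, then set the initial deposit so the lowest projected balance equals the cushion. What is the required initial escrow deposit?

$1,654.76

Cushion = 2 × $413.69 = $827.38
Trial balance (start $0, +$413.69 each month, − disbursements):
  Jun: +$413.69 → $413.69
  Jul: +$413.69 − $147.12 → $680.26
  Aug: +$413.69 → $1,093.95
  Sep: +$413.69 − $1,885.26 → -$377.62
  Oct: +$413.69 → $36.07
  Nov: +$413.69 → $449.76
  Dec: +$413.69 → $863.45
  Jan: +$413.69 − $147.12 → $1,130.02
  Feb: +$413.69 − $899.52 → $644.19
  Mar: +$413.69 − $1,885.26 → -$827.38
  Apr: +$413.69 → -$413.69
  May: +$413.69 → $0.00
Lowest trial balance = -$827.38 (Mar)
Initial deposit = cushion − low point = $827.38 − (-$827.38) = $1,654.76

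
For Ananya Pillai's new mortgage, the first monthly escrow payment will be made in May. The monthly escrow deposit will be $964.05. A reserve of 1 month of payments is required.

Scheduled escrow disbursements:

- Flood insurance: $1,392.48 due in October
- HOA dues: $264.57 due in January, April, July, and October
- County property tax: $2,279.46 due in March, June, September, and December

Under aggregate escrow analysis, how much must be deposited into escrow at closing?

$2,011.65

Cushion = 1 × $964.05 = $964.05
Trial balance (start $0, +$964.05 each month, − disbursements):
  May: +$964.05 → $964.05
  Jun: +$964.05 − $2,279.46 → -$351.36
  Jul: +$964.05 − $264.57 → $348.12
  Aug: +$964.05 → $1,312.17
  Sep: +$964.05 − $2,279.46 → -$3.24
  Oct: +$964.05 − $1,657.05 → -$696.24
  Nov: +$964.05 → $267.81
  Dec: +$964.05 − $2,279.46 → -$1,047.60
  Jan: +$964.05 − $264.57 → -$348.12
  Feb: +$964.05 → $615.93
  Mar: +$964.05 − $2,279.46 → -$699.48
  Apr: +$964.05 − $264.57 → $0.00
Lowest trial balance = -$1,047.60 (Dec)
Initial deposit = cushion − low point = $964.05 − (-$1,047.60) = $2,011.65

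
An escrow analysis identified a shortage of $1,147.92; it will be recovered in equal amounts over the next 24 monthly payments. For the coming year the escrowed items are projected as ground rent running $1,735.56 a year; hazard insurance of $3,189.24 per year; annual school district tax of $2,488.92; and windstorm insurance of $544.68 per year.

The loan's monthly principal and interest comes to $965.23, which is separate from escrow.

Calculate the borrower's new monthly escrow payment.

$711.03

Ground rent = $1,735.56
Hazard insurance = $3,189.24
School district tax = $2,488.92
Windstorm insurance = $544.68
Yearly total = $1,735.56 + $3,189.24 + $2,488.92 + $544.68 = $7,958.40
Monthly = $7,958.40 / 12 = $663.20
Shortage per month = $1,147.92 ÷ 24 = $47.83
Adjusted monthly = $663.20 + $47.83 = $711.03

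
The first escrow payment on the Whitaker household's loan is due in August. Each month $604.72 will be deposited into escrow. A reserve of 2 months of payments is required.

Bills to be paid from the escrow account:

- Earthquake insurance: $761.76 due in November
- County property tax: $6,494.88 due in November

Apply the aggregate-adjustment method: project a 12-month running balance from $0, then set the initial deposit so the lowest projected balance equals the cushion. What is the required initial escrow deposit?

Cushion = 2 × $604.72 = $1,209.44
Trial balance (start $0, +$604.72 each month, − disbursements):
  Aug: +$604.72 → $604.72
  Sep: +$604.72 → $1,209.44
  Oct: +$604.72 → $1,814.16
  Nov: +$604.72 − $7,256.64 → -$4,837.76
  Dec: +$604.72 → -$4,233.04
  Jan: +$604.72 → -$3,628.32
  Feb: +$604.72 → -$3,023.60
  Mar: +$604.72 → -$2,418.88
  Apr: +$604.72 → -$1,814.16
  May: +$604.72 → -$1,209.44
  Jun: +$604.72 → -$604.72
  Jul: +$604.72 → $0.00
Lowest trial balance = -$4,837.76 (Nov)
Initial deposit = cushion − low point = $1,209.44 − (-$4,837.76) = $6,047.20

$6,047.20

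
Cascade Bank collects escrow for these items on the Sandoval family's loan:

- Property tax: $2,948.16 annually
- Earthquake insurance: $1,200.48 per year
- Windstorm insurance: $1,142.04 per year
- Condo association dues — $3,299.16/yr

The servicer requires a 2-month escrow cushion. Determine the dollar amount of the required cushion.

Property tax = $2,948.16
Earthquake insurance = $1,200.48
Windstorm insurance = $1,142.04
Condo association dues = $3,299.16
Yearly total = $2,948.16 + $1,200.48 + $1,142.04 + $3,299.16 = $8,589.84
Monthly = $8,589.84 / 12 = $715.82
Required cushion = 2 × $715.82 = $1,431.64

$1,431.64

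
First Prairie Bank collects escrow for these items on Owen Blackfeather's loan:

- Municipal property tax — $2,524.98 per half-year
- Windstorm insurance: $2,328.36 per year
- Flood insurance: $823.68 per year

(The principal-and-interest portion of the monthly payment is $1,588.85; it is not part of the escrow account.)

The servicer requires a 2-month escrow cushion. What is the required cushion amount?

Municipal property tax: $2,524.98 × 2 = $5,049.96 per year
Windstorm insurance: $2,328.36 per year
Flood insurance: $823.68 per year
Yearly total = $5,049.96 + $2,328.36 + $823.68 = $8,202.00
Per month = $8,202.00 ÷ 12 = $683.50
Required cushion = 2 × $683.50 = $1,367.00

$1,367.00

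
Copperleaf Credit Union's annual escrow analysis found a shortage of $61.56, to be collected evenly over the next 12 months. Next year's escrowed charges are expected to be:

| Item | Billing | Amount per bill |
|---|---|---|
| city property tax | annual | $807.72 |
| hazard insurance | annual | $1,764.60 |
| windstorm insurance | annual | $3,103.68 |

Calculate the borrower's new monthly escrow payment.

$478.13

City property tax — $807.72 per year
Hazard insurance — $1,764.60 per year
Windstorm insurance — $3,103.68 per year
Combined annual = $807.72 + $1,764.60 + $3,103.68 = $5,676.00
Monthly = $5,676.00 / 12 = $473.00
Shortage spread = $61.56 ÷ 12 = $5.13/mo
New monthly escrow = $473.00 + $5.13 = $478.13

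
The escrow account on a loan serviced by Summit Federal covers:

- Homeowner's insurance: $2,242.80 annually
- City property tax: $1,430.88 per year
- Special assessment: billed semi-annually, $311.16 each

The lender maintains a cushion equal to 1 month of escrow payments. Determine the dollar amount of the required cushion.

$358.00

Homeowner's insurance — $2,242.80
City property tax — $1,430.88
Special assessment — $311.16 × 2 = $622.32
Combined annual = $2,242.80 + $1,430.88 + $622.32 = $4,296.00
Monthly escrow = $4,296.00 / 12 = $358.00
Cushion = 1 × $358.00 = $358.00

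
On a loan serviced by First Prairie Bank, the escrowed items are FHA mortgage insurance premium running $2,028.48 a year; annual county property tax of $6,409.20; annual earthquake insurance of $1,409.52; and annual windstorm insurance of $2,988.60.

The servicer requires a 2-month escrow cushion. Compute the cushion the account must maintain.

$2,139.30

FHA mortgage insurance premium — $2,028.48 annually
County property tax — $6,409.20 annually
Earthquake insurance — $1,409.52 annually
Windstorm insurance — $2,988.60 annually
Total per year = $12,835.80
Monthly = $12,835.80 / 12 = $1,069.65
Reserve = 2 × $1,069.65 = $2,139.30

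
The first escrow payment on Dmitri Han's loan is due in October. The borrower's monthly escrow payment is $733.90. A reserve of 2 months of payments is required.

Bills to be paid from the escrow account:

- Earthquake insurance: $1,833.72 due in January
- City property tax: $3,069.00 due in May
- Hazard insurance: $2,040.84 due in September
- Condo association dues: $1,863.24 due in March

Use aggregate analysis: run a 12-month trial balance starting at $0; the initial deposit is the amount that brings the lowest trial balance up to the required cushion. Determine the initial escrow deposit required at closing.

$2,362.56

Cushion = 2 × $733.90 = $1,467.80
Trial balance (start $0, +$733.90 each month, − disbursements):
  Oct: +$733.90 → $733.90
  Nov: +$733.90 → $1,467.80
  Dec: +$733.90 → $2,201.70
  Jan: +$733.90 − $1,833.72 → $1,101.88
  Feb: +$733.90 → $1,835.78
  Mar: +$733.90 − $1,863.24 → $706.44
  Apr: +$733.90 → $1,440.34
  May: +$733.90 − $3,069.00 → -$894.76
  Jun: +$733.90 → -$160.86
  Jul: +$733.90 → $573.04
  Aug: +$733.90 → $1,306.94
  Sep: +$733.90 − $2,040.84 → $0.00
Lowest trial balance = -$894.76 (May)
Initial deposit = cushion − low point = $1,467.80 − (-$894.76) = $2,362.56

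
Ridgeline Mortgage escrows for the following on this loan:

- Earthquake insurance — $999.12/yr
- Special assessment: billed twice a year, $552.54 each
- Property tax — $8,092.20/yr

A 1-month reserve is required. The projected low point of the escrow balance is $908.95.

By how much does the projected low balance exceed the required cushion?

$59.25

Earthquake insurance = $999.12 annually
Special assessment = $552.54 × 2 = $1,105.08 annually
Property tax = $8,092.20 annually
Yearly total = $999.12 + $1,105.08 + $8,092.20 = $10,196.40
Monthly escrow = $10,196.40 / 12 = $849.70
Cushion = 1 × $849.70 = $849.70
Excess over cushion: $908.95 − $849.70 = $59.25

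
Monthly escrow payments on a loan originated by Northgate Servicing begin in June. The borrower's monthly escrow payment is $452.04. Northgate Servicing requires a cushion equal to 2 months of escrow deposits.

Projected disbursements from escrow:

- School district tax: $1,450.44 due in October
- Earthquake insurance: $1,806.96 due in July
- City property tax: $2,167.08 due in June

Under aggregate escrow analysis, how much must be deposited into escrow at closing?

Cushion = 2 × $452.04 = $904.08
Trial balance (start $0, +$452.04 each month, − disbursements):
  Jun: +$452.04 − $2,167.08 → -$1,715.04
  Jul: +$452.04 − $1,806.96 → -$3,069.96
  Aug: +$452.04 → -$2,617.92
  Sep: +$452.04 → -$2,165.88
  Oct: +$452.04 − $1,450.44 → -$3,164.28
  Nov: +$452.04 → -$2,712.24
  Dec: +$452.04 → -$2,260.20
  Jan: +$452.04 → -$1,808.16
  Feb: +$452.04 → -$1,356.12
  Mar: +$452.04 → -$904.08
  Apr: +$452.04 → -$452.04
  May: +$452.04 → $0.00
Lowest trial balance = -$3,164.28 (Oct)
Initial deposit = cushion − low point = $904.08 − (-$3,164.28) = $4,068.36

$4,068.36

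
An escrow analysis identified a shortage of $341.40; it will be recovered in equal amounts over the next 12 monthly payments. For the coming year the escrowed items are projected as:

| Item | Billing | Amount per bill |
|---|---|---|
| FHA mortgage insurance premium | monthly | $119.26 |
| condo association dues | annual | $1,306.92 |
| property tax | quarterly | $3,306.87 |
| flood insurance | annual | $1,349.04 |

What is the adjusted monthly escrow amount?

FHA mortgage insurance premium — $119.26 × 12 = $1,431.12/yr
Condo association dues — $1,306.92/yr
Property tax — $3,306.87 × 4 = $13,227.48/yr
Flood insurance — $1,349.04/yr
Combined annual = $1,431.12 + $1,306.92 + $13,227.48 + $1,349.04 = $17,314.56
Per month = $17,314.56 ÷ 12 = $1,442.88
Shortage spread = $341.40 / 12 = $28.45/mo
Adjusted monthly = $1,442.88 + $28.45 = $1,471.33

$1,471.33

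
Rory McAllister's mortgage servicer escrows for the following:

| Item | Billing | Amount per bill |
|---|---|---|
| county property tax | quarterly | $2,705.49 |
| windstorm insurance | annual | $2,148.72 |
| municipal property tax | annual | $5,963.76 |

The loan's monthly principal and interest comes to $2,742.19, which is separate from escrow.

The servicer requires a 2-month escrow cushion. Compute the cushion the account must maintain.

$3,155.74

County property tax: $2,705.49 × 4 = $10,821.96 per year
Windstorm insurance: $2,148.72 per year
Municipal property tax: $5,963.76 per year
Yearly total = $10,821.96 + $2,148.72 + $5,963.76 = $18,934.44
Base monthly escrow = $18,934.44 ÷ 12 = $1,577.87
Reserve = 2 × $1,577.87 = $3,155.74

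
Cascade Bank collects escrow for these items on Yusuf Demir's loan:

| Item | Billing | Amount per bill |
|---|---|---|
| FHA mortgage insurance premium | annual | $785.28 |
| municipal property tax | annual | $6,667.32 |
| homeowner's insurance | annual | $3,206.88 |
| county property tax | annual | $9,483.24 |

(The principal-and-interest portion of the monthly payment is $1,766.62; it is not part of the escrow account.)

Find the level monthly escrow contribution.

$1,678.56

FHA mortgage insurance premium: $785.28 per year
Municipal property tax: $6,667.32 per year
Homeowner's insurance: $3,206.88 per year
County property tax: $9,483.24 per year
Total per year = $785.28 + $6,667.32 + $3,206.88 + $9,483.24 = $20,142.72
Monthly escrow = $20,142.72 / 12 = $1,678.56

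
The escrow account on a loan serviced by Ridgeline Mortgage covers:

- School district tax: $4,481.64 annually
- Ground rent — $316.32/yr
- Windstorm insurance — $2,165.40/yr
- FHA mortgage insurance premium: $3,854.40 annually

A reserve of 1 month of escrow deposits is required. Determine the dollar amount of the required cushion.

School district tax — $4,481.64 annually
Ground rent — $316.32 annually
Windstorm insurance — $2,165.40 annually
FHA mortgage insurance premium — $3,854.40 annually
Combined annual = $4,481.64 + $316.32 + $2,165.40 + $3,854.40 = $10,817.76
Per month = $10,817.76 / 12 = $901.48
Required cushion = 1 × $901.48 = $901.48

$901.48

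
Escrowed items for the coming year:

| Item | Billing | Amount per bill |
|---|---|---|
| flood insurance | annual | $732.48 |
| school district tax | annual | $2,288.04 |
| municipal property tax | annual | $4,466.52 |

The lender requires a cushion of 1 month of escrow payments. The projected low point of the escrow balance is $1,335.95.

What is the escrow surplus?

$712.03

Flood insurance — $732.48/yr
School district tax — $2,288.04/yr
Municipal property tax — $4,466.52/yr
Total annual escrow = $7,487.04
Monthly = $7,487.04 / 12 = $623.92
Required reserve = 1 × $623.92 = $623.92
Surplus = $1,335.95 − $623.92 = $712.03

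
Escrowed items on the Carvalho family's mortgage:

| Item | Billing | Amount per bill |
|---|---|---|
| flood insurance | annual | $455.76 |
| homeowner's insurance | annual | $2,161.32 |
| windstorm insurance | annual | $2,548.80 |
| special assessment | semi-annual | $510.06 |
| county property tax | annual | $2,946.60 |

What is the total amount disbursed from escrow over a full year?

$9,132.60

Flood insurance = $455.76/yr
Homeowner's insurance = $2,161.32/yr
Windstorm insurance = $2,548.80/yr
Special assessment = $510.06 × 2 = $1,020.12/yr
County property tax = $2,946.60/yr
Total per year = $9,132.60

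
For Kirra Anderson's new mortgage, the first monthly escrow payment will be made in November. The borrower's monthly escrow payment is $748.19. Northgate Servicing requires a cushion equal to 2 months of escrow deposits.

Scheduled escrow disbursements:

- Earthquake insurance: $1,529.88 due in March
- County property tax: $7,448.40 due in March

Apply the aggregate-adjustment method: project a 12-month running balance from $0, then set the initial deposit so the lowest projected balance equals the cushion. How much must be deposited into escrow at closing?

Cushion = 2 × $748.19 = $1,496.38
Trial balance (start $0, +$748.19 each month, − disbursements):
  Nov: +$748.19 → $748.19
  Dec: +$748.19 → $1,496.38
  Jan: +$748.19 → $2,244.57
  Feb: +$748.19 → $2,992.76
  Mar: +$748.19 − $8,978.28 → -$5,237.33
  Apr: +$748.19 → -$4,489.14
  May: +$748.19 → -$3,740.95
  Jun: +$748.19 → -$2,992.76
  Jul: +$748.19 → -$2,244.57
  Aug: +$748.19 → -$1,496.38
  Sep: +$748.19 → -$748.19
  Oct: +$748.19 → $0.00
Lowest trial balance = -$5,237.33 (Mar)
Initial deposit = cushion − low point = $1,496.38 − (-$5,237.33) = $6,733.71

$6,733.71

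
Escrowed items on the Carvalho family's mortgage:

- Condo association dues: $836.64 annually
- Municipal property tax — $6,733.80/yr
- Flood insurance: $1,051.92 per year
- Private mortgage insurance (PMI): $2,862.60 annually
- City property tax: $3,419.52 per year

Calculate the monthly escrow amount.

Condo association dues = $836.64/yr
Municipal property tax = $6,733.80/yr
Flood insurance = $1,051.92/yr
Private mortgage insurance (PMI) = $2,862.60/yr
City property tax = $3,419.52/yr
Annual escrow total = $836.64 + $6,733.80 + $1,051.92 + $2,862.60 + $3,419.52 = $14,904.48
Monthly = $14,904.48 ÷ 12 = $1,242.04

$1,242.04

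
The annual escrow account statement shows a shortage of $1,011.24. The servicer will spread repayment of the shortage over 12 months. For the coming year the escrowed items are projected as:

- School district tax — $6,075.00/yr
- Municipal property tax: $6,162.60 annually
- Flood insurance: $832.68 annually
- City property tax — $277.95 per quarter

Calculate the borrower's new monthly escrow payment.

School district tax = $6,075.00 per year
Municipal property tax = $6,162.60 per year
Flood insurance = $832.68 per year
City property tax = $277.95 × 4 = $1,111.80 per year
Yearly total = $6,075.00 + $6,162.60 + $832.68 + $1,111.80 = $14,182.08
Monthly escrow = $14,182.08 / 12 = $1,181.84
Monthly shortage recovery: $1,011.24 / 12 = $84.27
Adjusted monthly = $1,181.84 + $84.27 = $1,266.11

$1,266.11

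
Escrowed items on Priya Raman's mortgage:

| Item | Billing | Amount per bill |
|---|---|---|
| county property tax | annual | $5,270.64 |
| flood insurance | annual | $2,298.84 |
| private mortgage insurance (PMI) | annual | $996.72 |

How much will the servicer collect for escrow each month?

$713.85

County property tax: $5,270.64 annually
Flood insurance: $2,298.84 annually
Private mortgage insurance (PMI): $996.72 annually
Yearly total = $8,566.20
Monthly escrow = $8,566.20 ÷ 12 = $713.85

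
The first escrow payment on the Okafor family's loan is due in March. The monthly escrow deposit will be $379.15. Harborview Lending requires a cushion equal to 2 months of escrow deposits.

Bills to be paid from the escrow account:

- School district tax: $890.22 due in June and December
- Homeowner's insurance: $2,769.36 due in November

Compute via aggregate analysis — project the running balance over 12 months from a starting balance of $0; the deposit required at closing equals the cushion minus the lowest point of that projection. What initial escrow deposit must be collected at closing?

Cushion = 2 × $379.15 = $758.30
Trial balance (start $0, +$379.15 each month, − disbursements):
  Mar: +$379.15 → $379.15
  Apr: +$379.15 → $758.30
  May: +$379.15 → $1,137.45
  Jun: +$379.15 − $890.22 → $626.38
  Jul: +$379.15 → $1,005.53
  Aug: +$379.15 → $1,384.68
  Sep: +$379.15 → $1,763.83
  Oct: +$379.15 → $2,142.98
  Nov: +$379.15 − $2,769.36 → -$247.23
  Dec: +$379.15 − $890.22 → -$758.30
  Jan: +$379.15 → -$379.15
  Feb: +$379.15 → $0.00
Lowest trial balance = -$758.30 (Dec)
Initial deposit = cushion − low point = $758.30 − (-$758.30) = $1,516.60

$1,516.60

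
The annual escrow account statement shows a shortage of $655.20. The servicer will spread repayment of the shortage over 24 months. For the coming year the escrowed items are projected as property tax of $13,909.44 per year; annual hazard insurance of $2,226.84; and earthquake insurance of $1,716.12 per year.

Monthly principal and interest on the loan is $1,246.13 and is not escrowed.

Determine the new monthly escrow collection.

$1,515.00

Property tax — $13,909.44/yr
Hazard insurance — $2,226.84/yr
Earthquake insurance — $1,716.12/yr
Yearly total = $13,909.44 + $2,226.84 + $1,716.12 = $17,852.40
Base monthly escrow = $17,852.40 ÷ 12 = $1,487.70
Monthly shortage recovery: $655.20 / 24 = $27.30
New monthly escrow = $1,487.70 + $27.30 = $1,515.00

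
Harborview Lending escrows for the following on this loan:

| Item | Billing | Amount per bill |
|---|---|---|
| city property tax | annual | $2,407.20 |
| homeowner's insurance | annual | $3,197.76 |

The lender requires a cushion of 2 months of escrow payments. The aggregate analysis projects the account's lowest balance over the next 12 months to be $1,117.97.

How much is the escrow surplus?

City property tax — $2,407.20 per year
Homeowner's insurance — $3,197.76 per year
Annual escrow total = $2,407.20 + $3,197.76 = $5,604.96
Monthly escrow = $5,604.96 / 12 = $467.08
Cushion = 2 × $467.08 = $934.16
Excess over cushion: $1,117.97 − $934.16 = $183.81

$183.81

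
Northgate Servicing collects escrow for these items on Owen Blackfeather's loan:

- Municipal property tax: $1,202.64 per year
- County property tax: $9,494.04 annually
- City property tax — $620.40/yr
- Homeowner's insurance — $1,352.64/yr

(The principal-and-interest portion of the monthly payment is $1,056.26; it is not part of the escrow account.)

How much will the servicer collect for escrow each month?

$1,055.81

Municipal property tax: $1,202.64 annually
County property tax: $9,494.04 annually
City property tax: $620.40 annually
Homeowner's insurance: $1,352.64 annually
Total annual escrow = $12,669.72
Per month = $12,669.72 / 12 = $1,055.81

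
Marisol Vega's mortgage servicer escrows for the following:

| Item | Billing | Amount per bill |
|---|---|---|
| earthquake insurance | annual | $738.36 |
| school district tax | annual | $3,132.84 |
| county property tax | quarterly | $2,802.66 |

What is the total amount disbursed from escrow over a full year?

$15,081.84

Earthquake insurance — $738.36 annually
School district tax — $3,132.84 annually
County property tax — $2,802.66 × 4 = $11,210.64 annually
Total per year = $15,081.84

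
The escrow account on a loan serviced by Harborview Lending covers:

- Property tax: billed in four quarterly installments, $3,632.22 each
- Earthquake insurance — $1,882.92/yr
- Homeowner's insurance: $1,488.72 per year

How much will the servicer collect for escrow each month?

$1,491.71

Property tax: $3,632.22 × 4 = $14,528.88 per year
Earthquake insurance: $1,882.92 per year
Homeowner's insurance: $1,488.72 per year
Yearly total = $14,528.88 + $1,882.92 + $1,488.72 = $17,900.52
Monthly escrow = $17,900.52 ÷ 12 = $1,491.71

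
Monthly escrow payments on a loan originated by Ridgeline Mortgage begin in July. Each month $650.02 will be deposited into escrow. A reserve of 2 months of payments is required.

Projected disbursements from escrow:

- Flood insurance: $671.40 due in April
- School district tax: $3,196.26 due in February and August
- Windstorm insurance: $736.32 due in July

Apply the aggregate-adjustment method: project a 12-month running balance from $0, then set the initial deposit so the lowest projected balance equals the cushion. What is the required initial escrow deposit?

Cushion = 2 × $650.02 = $1,300.04
Trial balance (start $0, +$650.02 each month, − disbursements):
  Jul: +$650.02 − $736.32 → -$86.30
  Aug: +$650.02 − $3,196.26 → -$2,632.54
  Sep: +$650.02 → -$1,982.52
  Oct: +$650.02 → -$1,332.50
  Nov: +$650.02 → -$682.48
  Dec: +$650.02 → -$32.46
  Jan: +$650.02 → $617.56
  Feb: +$650.02 − $3,196.26 → -$1,928.68
  Mar: +$650.02 → -$1,278.66
  Apr: +$650.02 − $671.40 → -$1,300.04
  May: +$650.02 → -$650.02
  Jun: +$650.02 → $0.00
Lowest trial balance = -$2,632.54 (Aug)
Initial deposit = cushion − low point = $1,300.04 − (-$2,632.54) = $3,932.58

$3,932.58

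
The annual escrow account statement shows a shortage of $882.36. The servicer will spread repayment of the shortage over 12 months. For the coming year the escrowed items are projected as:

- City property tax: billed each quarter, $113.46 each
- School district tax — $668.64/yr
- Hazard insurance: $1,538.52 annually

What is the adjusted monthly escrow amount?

$295.28

City property tax = $113.46 × 4 = $453.84/yr
School district tax = $668.64/yr
Hazard insurance = $1,538.52/yr
Total annual escrow = $2,661.00
Per month = $2,661.00 / 12 = $221.75
Monthly shortage recovery: $882.36 ÷ 12 = $73.53
New monthly escrow = $221.75 + $73.53 = $295.28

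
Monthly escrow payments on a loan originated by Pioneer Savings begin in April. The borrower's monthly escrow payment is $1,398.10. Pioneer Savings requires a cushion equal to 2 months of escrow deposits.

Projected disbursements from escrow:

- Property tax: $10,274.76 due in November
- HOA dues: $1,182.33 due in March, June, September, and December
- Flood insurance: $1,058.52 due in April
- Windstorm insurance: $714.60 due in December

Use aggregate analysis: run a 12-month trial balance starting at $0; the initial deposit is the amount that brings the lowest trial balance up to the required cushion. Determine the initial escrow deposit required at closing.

$5,808.17

Cushion = 2 × $1,398.10 = $2,796.20
Trial balance (start $0, +$1,398.10 each month, − disbursements):
  Apr: +$1,398.10 − $1,058.52 → $339.58
  May: +$1,398.10 → $1,737.68
  Jun: +$1,398.10 − $1,182.33 → $1,953.45
  Jul: +$1,398.10 → $3,351.55
  Aug: +$1,398.10 → $4,749.65
  Sep: +$1,398.10 − $1,182.33 → $4,965.42
  Oct: +$1,398.10 → $6,363.52
  Nov: +$1,398.10 − $10,274.76 → -$2,513.14
  Dec: +$1,398.10 − $1,896.93 → -$3,011.97
  Jan: +$1,398.10 → -$1,613.87
  Feb: +$1,398.10 → -$215.77
  Mar: +$1,398.10 − $1,182.33 → $0.00
Lowest trial balance = -$3,011.97 (Dec)
Initial deposit = cushion − low point = $2,796.20 − (-$3,011.97) = $5,808.17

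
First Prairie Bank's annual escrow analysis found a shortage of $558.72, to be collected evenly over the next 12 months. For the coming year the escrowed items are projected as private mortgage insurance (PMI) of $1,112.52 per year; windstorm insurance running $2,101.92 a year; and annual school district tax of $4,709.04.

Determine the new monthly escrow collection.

$706.85

Private mortgage insurance (PMI) — $1,112.52 annually
Windstorm insurance — $2,101.92 annually
School district tax — $4,709.04 annually
Total annual escrow = $1,112.52 + $2,101.92 + $4,709.04 = $7,923.48
Monthly escrow = $7,923.48 ÷ 12 = $660.29
Monthly shortage recovery: $558.72 / 12 = $46.56
Adjusted monthly = $660.29 + $46.56 = $706.85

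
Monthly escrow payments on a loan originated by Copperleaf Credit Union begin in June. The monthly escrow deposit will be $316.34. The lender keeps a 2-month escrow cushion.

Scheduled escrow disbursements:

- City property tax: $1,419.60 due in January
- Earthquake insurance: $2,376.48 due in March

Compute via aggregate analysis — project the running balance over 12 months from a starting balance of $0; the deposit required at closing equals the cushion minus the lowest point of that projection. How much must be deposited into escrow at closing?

Cushion = 2 × $316.34 = $632.68
Trial balance (start $0, +$316.34 each month, − disbursements):
  Jun: +$316.34 → $316.34
  Jul: +$316.34 → $632.68
  Aug: +$316.34 → $949.02
  Sep: +$316.34 → $1,265.36
  Oct: +$316.34 → $1,581.70
  Nov: +$316.34 → $1,898.04
  Dec: +$316.34 → $2,214.38
  Jan: +$316.34 − $1,419.60 → $1,111.12
  Feb: +$316.34 → $1,427.46
  Mar: +$316.34 − $2,376.48 → -$632.68
  Apr: +$316.34 → -$316.34
  May: +$316.34 → $0.00
Lowest trial balance = -$632.68 (Mar)
Initial deposit = cushion − low point = $632.68 − (-$632.68) = $1,265.36

$1,265.36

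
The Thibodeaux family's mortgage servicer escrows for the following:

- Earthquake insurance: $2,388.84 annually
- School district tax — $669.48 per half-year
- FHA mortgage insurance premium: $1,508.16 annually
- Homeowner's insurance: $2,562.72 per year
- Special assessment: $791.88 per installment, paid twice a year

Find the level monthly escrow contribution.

Earthquake insurance: $2,388.84 annually
School district tax: $669.48 × 2 = $1,338.96 annually
FHA mortgage insurance premium: $1,508.16 annually
Homeowner's insurance: $2,562.72 annually
Special assessment: $791.88 × 2 = $1,583.76 annually
Total per year = $2,388.84 + $1,338.96 + $1,508.16 + $2,562.72 + $1,583.76 = $9,382.44
Per month = $9,382.44 ÷ 12 = $781.87

$781.87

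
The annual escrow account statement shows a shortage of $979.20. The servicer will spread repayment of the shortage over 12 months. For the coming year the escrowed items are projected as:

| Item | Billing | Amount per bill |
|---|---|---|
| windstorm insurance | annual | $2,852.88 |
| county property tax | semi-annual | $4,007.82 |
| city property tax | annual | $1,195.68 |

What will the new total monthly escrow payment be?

Windstorm insurance: $2,852.88 per year
County property tax: $4,007.82 × 2 = $8,015.64 per year
City property tax: $1,195.68 per year
Total annual escrow = $2,852.88 + $8,015.64 + $1,195.68 = $12,064.20
Monthly escrow = $12,064.20 ÷ 12 = $1,005.35
Shortage spread = $979.20 / 12 = $81.60/mo
New monthly escrow = $1,005.35 + $81.60 = $1,086.95

$1,086.95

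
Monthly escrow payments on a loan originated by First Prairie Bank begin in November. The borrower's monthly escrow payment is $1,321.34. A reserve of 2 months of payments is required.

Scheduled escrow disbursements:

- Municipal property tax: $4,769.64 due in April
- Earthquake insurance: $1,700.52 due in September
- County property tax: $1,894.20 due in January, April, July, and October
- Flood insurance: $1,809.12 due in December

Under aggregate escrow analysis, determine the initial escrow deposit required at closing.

Cushion = 2 × $1,321.34 = $2,642.68
Trial balance (start $0, +$1,321.34 each month, − disbursements):
  Nov: +$1,321.34 → $1,321.34
  Dec: +$1,321.34 − $1,809.12 → $833.56
  Jan: +$1,321.34 − $1,894.20 → $260.70
  Feb: +$1,321.34 → $1,582.04
  Mar: +$1,321.34 → $2,903.38
  Apr: +$1,321.34 − $6,663.84 → -$2,439.12
  May: +$1,321.34 → -$1,117.78
  Jun: +$1,321.34 → $203.56
  Jul: +$1,321.34 − $1,894.20 → -$369.30
  Aug: +$1,321.34 → $952.04
  Sep: +$1,321.34 − $1,700.52 → $572.86
  Oct: +$1,321.34 − $1,894.20 → $0.00
Lowest trial balance = -$2,439.12 (Apr)
Initial deposit = cushion − low point = $2,642.68 − (-$2,439.12) = $5,081.80

$5,081.80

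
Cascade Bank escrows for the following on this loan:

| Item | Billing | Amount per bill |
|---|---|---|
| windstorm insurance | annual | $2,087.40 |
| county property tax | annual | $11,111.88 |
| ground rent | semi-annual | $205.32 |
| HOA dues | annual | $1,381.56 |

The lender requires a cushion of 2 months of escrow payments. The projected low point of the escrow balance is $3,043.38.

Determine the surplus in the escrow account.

$544.80

Windstorm insurance = $2,087.40
County property tax = $11,111.88
Ground rent = $205.32 × 2 = $410.64
HOA dues = $1,381.56
Annual escrow total = $2,087.40 + $11,111.88 + $410.64 + $1,381.56 = $14,991.48
Base monthly escrow = $14,991.48 / 12 = $1,249.29
Required reserve = 2 × $1,249.29 = $2,498.58
Surplus = $3,043.38 − $2,498.58 = $544.80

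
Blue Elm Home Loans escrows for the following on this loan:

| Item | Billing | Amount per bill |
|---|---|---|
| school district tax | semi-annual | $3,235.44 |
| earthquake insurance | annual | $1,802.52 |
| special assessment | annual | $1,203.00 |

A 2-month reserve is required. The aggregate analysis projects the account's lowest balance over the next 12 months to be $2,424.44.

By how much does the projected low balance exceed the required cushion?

School district tax: $3,235.44 × 2 = $6,470.88 annually
Earthquake insurance: $1,802.52 annually
Special assessment: $1,203.00 annually
Annual escrow total = $6,470.88 + $1,802.52 + $1,203.00 = $9,476.40
Monthly = $9,476.40 / 12 = $789.70
Required cushion = 2 × $789.70 = $1,579.40
Excess over cushion: $2,424.44 − $1,579.40 = $845.04

$845.04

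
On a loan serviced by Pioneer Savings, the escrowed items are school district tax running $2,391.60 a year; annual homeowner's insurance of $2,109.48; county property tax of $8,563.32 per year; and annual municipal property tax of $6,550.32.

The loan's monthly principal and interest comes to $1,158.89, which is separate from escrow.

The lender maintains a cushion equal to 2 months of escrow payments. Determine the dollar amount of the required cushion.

$3,269.12

School district tax = $2,391.60 annually
Homeowner's insurance = $2,109.48 annually
County property tax = $8,563.32 annually
Municipal property tax = $6,550.32 annually
Yearly total = $2,391.60 + $2,109.48 + $8,563.32 + $6,550.32 = $19,614.72
Monthly escrow = $19,614.72 / 12 = $1,634.56
Cushion = 2 × $1,634.56 = $3,269.12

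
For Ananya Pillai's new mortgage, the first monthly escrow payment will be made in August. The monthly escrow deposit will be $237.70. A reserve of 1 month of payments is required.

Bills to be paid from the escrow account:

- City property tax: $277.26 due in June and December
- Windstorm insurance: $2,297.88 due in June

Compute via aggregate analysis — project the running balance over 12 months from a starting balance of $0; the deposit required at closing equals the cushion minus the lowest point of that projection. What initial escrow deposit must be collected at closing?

Cushion = 1 × $237.70 = $237.70
Trial balance (start $0, +$237.70 each month, − disbursements):
  Aug: +$237.70 → $237.70
  Sep: +$237.70 → $475.40
  Oct: +$237.70 → $713.10
  Nov: +$237.70 → $950.80
  Dec: +$237.70 − $277.26 → $911.24
  Jan: +$237.70 → $1,148.94
  Feb: +$237.70 → $1,386.64
  Mar: +$237.70 → $1,624.34
  Apr: +$237.70 → $1,862.04
  May: +$237.70 → $2,099.74
  Jun: +$237.70 − $2,575.14 → -$237.70
  Jul: +$237.70 → $0.00
Lowest trial balance = -$237.70 (Jun)
Initial deposit = cushion − low point = $237.70 − (-$237.70) = $475.40

$475.40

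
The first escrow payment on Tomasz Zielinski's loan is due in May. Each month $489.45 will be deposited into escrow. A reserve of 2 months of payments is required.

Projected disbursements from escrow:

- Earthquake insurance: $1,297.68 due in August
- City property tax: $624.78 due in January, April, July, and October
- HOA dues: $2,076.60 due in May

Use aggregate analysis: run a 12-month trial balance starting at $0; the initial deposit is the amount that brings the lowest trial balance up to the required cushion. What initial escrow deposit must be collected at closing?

$3,020.16

Cushion = 2 × $489.45 = $978.90
Trial balance (start $0, +$489.45 each month, − disbursements):
  May: +$489.45 − $2,076.60 → -$1,587.15
  Jun: +$489.45 → -$1,097.70
  Jul: +$489.45 − $624.78 → -$1,233.03
  Aug: +$489.45 − $1,297.68 → -$2,041.26
  Sep: +$489.45 → -$1,551.81
  Oct: +$489.45 − $624.78 → -$1,687.14
  Nov: +$489.45 → -$1,197.69
  Dec: +$489.45 → -$708.24
  Jan: +$489.45 − $624.78 → -$843.57
  Feb: +$489.45 → -$354.12
  Mar: +$489.45 → $135.33
  Apr: +$489.45 − $624.78 → $0.00
Lowest trial balance = -$2,041.26 (Aug)
Initial deposit = cushion − low point = $978.90 − (-$2,041.26) = $3,020.16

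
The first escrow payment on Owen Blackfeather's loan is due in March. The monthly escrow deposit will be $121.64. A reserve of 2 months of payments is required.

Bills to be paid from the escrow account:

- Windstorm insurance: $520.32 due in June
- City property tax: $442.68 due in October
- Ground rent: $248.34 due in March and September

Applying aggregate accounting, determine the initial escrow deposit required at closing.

$729.84

Cushion = 2 × $121.64 = $243.28
Trial balance (start $0, +$121.64 each month, − disbursements):
  Mar: +$121.64 − $248.34 → -$126.70
  Apr: +$121.64 → -$5.06
  May: +$121.64 → $116.58
  Jun: +$121.64 − $520.32 → -$282.10
  Jul: +$121.64 → -$160.46
  Aug: +$121.64 → -$38.82
  Sep: +$121.64 − $248.34 → -$165.52
  Oct: +$121.64 − $442.68 → -$486.56
  Nov: +$121.64 → -$364.92
  Dec: +$121.64 → -$243.28
  Jan: +$121.64 → -$121.64
  Feb: +$121.64 → $0.00
Lowest trial balance = -$486.56 (Oct)
Initial deposit = cushion − low point = $243.28 − (-$486.56) = $729.84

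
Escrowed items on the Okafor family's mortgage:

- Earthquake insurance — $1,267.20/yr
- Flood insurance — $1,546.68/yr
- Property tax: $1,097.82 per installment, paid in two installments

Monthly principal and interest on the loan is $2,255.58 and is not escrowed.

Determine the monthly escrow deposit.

$417.46

Earthquake insurance = $1,267.20
Flood insurance = $1,546.68
Property tax = $1,097.82 × 2 = $2,195.64
Annual escrow total = $1,267.20 + $1,546.68 + $2,195.64 = $5,009.52
Base monthly escrow = $5,009.52 / 12 = $417.46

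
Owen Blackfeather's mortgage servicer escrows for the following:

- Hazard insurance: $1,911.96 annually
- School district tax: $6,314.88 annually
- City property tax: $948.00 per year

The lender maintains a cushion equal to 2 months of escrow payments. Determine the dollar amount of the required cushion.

Hazard insurance: $1,911.96
School district tax: $6,314.88
City property tax: $948.00
Yearly total = $1,911.96 + $6,314.88 + $948.00 = $9,174.84
Monthly escrow = $9,174.84 / 12 = $764.57
Cushion = 2 × $764.57 = $1,529.14

$1,529.14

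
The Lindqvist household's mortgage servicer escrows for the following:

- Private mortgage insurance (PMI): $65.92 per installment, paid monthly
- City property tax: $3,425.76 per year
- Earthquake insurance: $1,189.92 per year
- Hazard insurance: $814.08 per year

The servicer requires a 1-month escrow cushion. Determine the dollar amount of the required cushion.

Private mortgage insurance (PMI) — $65.92 × 12 = $791.04/yr
City property tax — $3,425.76/yr
Earthquake insurance — $1,189.92/yr
Hazard insurance — $814.08/yr
Total annual escrow = $791.04 + $3,425.76 + $1,189.92 + $814.08 = $6,220.80
Base monthly escrow = $6,220.80 / 12 = $518.40
Cushion = 1 × $518.40 = $518.40

$518.40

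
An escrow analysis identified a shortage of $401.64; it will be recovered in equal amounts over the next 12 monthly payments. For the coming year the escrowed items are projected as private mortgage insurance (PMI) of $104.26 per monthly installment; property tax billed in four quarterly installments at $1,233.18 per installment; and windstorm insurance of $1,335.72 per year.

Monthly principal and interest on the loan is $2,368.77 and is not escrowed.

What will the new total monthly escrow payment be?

Private mortgage insurance (PMI): $104.26 × 12 = $1,251.12
Property tax: $1,233.18 × 4 = $4,932.72
Windstorm insurance: $1,335.72
Yearly total = $7,519.56
Monthly = $7,519.56 ÷ 12 = $626.63
Monthly shortage recovery: $401.64 ÷ 12 = $33.47
New monthly escrow = $626.63 + $33.47 = $660.10

$660.10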